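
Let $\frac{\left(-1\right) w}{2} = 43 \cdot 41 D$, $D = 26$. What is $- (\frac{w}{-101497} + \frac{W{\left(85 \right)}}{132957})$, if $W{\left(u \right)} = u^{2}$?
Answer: $- \frac{6282101}{6560397} \approx -0.95758$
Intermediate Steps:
$w = -91676$ ($w = - 2 \cdot 43 \cdot 41 \cdot 26 = - 2 \cdot 1763 \cdot 26 = \left(-2\right) 45838 = -91676$)
$- (\frac{w}{-101497} + \frac{W{\left(85 \right)}}{132957}) = - (- \frac{91676}{-101497} + \frac{85^{2}}{132957}) = - (\left(-91676\right) \left(- \frac{1}{101497}\right) + 7225 \cdot \frac{1}{132957}) = - (\frac{91676}{101497} + \frac{425}{7821}) = \left(-1\right) \frac{6282101}{6560397} = - \frac{6282101}{6560397}$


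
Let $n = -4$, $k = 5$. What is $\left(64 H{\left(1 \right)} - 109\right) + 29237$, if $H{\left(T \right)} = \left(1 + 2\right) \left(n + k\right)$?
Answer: $29320$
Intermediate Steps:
$H{\left(T \right)} = 3$ ($H{\left(T \right)} = \left(1 + 2\right) \left(-4 + 5\right) = 3 \cdot 1 = 3$)
$\left(64 H{\left(1 \right)} - 109\right) + 29237 = \left(64 \cdot 3 - 109\right) + 29237 = \left(192 - 109\right) + 29237 = 83 + 29237 = 29320$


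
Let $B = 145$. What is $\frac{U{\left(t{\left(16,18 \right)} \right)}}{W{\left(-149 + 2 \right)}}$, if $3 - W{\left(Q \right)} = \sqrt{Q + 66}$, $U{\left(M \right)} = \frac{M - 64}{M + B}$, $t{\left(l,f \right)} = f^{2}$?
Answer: $\frac{26}{1407} + \frac{26 i}{469} \approx 0.018479 + 0.055437 i$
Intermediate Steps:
$U{\left(M \right)} = \frac{-64 + M}{145 + M}$ ($U{\left(M \right)} = \frac{M - 64}{M + 145} = \frac{-64 + M}{145 + M}$)
$W{\left(Q \right)} = 3 - \sqrt{66 + Q}$ ($W{\left(Q \right)} = 3 - \sqrt{Q + 66} = 3 - \sqrt{66 + Q}$)
$\frac{U{\left(t{\left(16,18 \right)} \right)}}{W{\left(-149 + 2 \right)}} = \frac{\frac{1}{145 + 18^{2}} \left(-64 + 18^{2}\right)}{3 - \sqrt{66 + \left(-149 + 2\right)}} = \frac{\frac{1}{145 + 324} \left(-64 + 324\right)}{3 - \sqrt{66 - 147}} = \frac{\frac{1}{469} \cdot 260}{3 - \sqrt{-81}} = \frac{\frac{1}{469} \cdot 260}{3 - 9 i} = \frac{260}{469 \left(3 - 9 i\right)} = \frac{260 \frac{3 + 9 i}{90}}{469} = \frac{26 \left(3 + 9 i\right)}{4221}$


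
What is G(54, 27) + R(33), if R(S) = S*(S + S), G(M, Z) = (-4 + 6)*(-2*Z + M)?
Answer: 2178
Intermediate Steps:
G(M, Z) = -4*Z + 2*M (G(M, Z) = 2*(M - 2*Z) = -4*Z + 2*M)
R(S) = 2*S² (R(S) = S*(2*S) = 2*S²)
G(54, 27) + R(33) = (-4*27 + 2*54) + 2*33² = (-108 + 108) + 2*1089 = 0 + 2178 = 2178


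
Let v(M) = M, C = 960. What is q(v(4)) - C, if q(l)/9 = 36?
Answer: -636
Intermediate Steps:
q(l) = 324 (q(l) = 9*36 = 324)
q(v(4)) - C = 324 - 1*960 = 324 - 960 = -636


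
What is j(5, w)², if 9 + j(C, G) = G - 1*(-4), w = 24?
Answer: 361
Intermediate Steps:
j(C, G) = -5 + G (j(C, G) = -9 + (G - 1*(-4)) = -9 + (G + 4) = -9 + (4 + G) = -5 + G)
j(5, w)² = (-5 + 24)² = 19² = 361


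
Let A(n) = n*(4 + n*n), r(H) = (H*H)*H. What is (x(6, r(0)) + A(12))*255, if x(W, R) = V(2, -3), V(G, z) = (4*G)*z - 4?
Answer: 445740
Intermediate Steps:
V(G, z) = -4 + 4*G*z (V(G, z) = 4*G*z - 4 = -4 + 4*G*z)
r(H) = H³ (r(H) = H²*H = H³)
x(W, R) = -28 (x(W, R) = -4 + 4*2*(-3) = -4 - 24 = -28)
A(n) = n*(4 + n²)
(x(6, r(0)) + A(12))*255 = (-28 + 12*(4 + 12²))*255 = (-28 + 12*(4 + 144))*255 = (-28 + 12*148)*255 = (-28 + 1776)*255 = 1748*255 = 445740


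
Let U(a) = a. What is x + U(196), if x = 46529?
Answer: 46725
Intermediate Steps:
x + U(196) = 46529 + 196 = 46725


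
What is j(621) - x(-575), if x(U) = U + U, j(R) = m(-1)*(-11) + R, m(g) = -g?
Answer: 1760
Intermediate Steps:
j(R) = -11 + R (j(R) = -1*(-1)*(-11) + R = 1*(-11) + R = -11 + R)
x(U) = 2*U
j(621) - x(-575) = (-11 + 621) - 2*(-575) = 610 - 1*(-1150) = 610 + 1150 = 1760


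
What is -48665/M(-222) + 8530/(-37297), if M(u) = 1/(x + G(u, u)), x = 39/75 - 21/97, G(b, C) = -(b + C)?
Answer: -391121879215686/18089045 ≈ -2.1622e+7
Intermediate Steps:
G(b, C) = -C - b (G(b, C) = -(C + b) = -C - b)
x = 736/2425 (x = 39*(1/75) - 21*1/97 = 13/25 - 21/97 = 736/2425 ≈ 0.30350)
M(u) = 1/(736/2425 - 2*u) (M(u) = 1/(736/2425 + (-u - u)) = 1/(736/2425 - 2*u))
-48665/M(-222) + 8530/(-37297) = -48665/(2425/(2*(368 - 2425*(-222)))) + 8530/(-37297) = -48665/(2425/(2*(368 + 538350))) + 8530*(-1/37297) = -48665/((2425/2)/538718) - 8530/37297 = -48665/((2425/2)*(1/538718)) - 8530/37297 = -48665/2425/1077436 - 8530/37297 = -48665*1077436/2425 - 8530/37297 = -10486684588/485 - 8530/37297 = -391121879215686/18089045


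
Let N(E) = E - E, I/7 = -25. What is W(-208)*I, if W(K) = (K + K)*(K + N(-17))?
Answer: -15142400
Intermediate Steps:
I = -175 (I = 7*(-25) = -175)
N(E) = 0
W(K) = 2*K**2 (W(K) = (K + K)*(K + 0) = (2*K)*K = 2*K**2)
W(-208)*I = (2*(-208)**2)*(-175) = (2*43264)*(-175) = 86528*(-175) = -15142400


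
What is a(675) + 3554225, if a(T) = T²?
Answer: 4009850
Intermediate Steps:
a(675) + 3554225 = 675² + 3554225 = 455625 + 3554225 = 4009850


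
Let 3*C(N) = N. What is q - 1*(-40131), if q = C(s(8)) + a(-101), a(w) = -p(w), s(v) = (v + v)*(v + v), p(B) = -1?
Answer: 120652/3 ≈ 40217.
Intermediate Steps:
s(v) = 4*v**2 (s(v) = (2*v)*(2*v) = 4*v**2)
a(w) = 1 (a(w) = -1*(-1) = 1)
C(N) = N/3
q = 259/3 (q = (4*8**2)/3 + 1 = (4*64)/3 + 1 = (1/3)*256 + 1 = 256/3 + 1 = 259/3 ≈ 86.333)
q - 1*(-40131) = 259/3 - 1*(-40131) = 259/3 + 40131 = 120652/3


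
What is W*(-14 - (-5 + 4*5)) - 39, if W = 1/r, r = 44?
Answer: -1745/44 ≈ -39.659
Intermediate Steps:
W = 1/44 ≈ 0.022727
W*(-14 - (-5 + 4*5)) - 39 = (-14 - (-5 + 4*5))/44 - 39 = (-14 - (-5 + 20))/44 - 39 = (-14 - 1*15)/44 - 39 = (-14 - 15)/44 - 39 = (1/44)*(-29) - 39 = -29/44 - 39 = -1745/44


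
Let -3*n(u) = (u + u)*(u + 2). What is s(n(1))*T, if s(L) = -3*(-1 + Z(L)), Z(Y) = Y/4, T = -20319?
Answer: -182871/2 ≈ -91436.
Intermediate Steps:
Z(Y) = Y/4 (Z(Y) = Y*(¼) = Y/4)
n(u) = -2*u*(2 + u)/3 (n(u) = -(u + u)*(u + 2)/3 = -2*u*(2 + u)/3)
s(L) = 3 - 3*L/4 (s(L) = -3*(-1 + L/4) = 3 - 3*L/4)
s(n(1))*T = (3 - (-1)*(2 + 1)/2)*(-20319) = (3 - (-1)*3/2)*(-20319) = (3 - ¾*(-2))*(-20319) = (3 + 3/2)*(-20319) = (9/2)*(-20319) = -182871/2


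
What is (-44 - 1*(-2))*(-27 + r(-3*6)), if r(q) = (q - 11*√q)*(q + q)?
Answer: -26082 - 49896*I*√2 ≈ -26082.0 - 70564.0*I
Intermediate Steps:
r(q) = 2*q*(q - 11*√q) (r(q) = (q - 11*√q)*(2*q) = 2*q*(q - 11*√q))
(-44 - 1*(-2))*(-27 + r(-3*6)) = (-44 - 1*(-2))*(-27 + (-22*(-54*I*√2) + 2*(-3*6)²)) = (-44 + 2)*(-27 + (-(-1188)*I*√2 + 2*(-18)²)) = -42*(-27 + (-(-1188)*I*√2 + 2*324)) = -42*(-27 + (1188*I*√2 + 648)) = -42*(-27 + (648 + 1188*I*√2)) = -42*(621 + 1188*I*√2) = -26082 - 49896*I*√2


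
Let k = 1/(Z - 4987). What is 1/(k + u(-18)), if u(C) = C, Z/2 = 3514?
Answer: -2041/36737 ≈ -0.055557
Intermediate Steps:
Z = 7028 (Z = 2*3514 = 7028)
k = 1/2041 (k = 1/(7028 - 4987) = 1/2041 ≈ 0.00048996)
1/(k + u(-18)) = 1/(1/2041 - 18) = 1/(-36737/2041) = -2041/36737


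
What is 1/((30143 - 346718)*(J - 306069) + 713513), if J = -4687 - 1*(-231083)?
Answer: 1/25223193488 ≈ 3.9646e-11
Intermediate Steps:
J = 226396 (J = -4687 + 231083 = 226396)
1/((30143 - 346718)*(J - 306069) + 713513) = 1/((30143 - 346718)*(226396 - 306069) + 713513) = 1/(-316575*(-79673) + 713513) = 1/(25222479975 + 713513) = 1/25223193488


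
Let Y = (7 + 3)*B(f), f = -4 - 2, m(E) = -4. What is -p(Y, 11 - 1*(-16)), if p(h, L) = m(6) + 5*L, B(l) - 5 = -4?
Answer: -131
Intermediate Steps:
f = -6
B(l) = 1 (B(l) = 5 - 4 = 1)
Y = 10 (Y = (7 + 3)*1 = 10*1 = 10)
p(h, L) = -4 + 5*L
-p(Y, 11 - 1*(-16)) = -(-4 + 5*(11 - 1*(-16))) = -(-4 + 5*(11 + 16)) = -(-4 + 5*27) = -(-4 + 135) = -1*131 = -131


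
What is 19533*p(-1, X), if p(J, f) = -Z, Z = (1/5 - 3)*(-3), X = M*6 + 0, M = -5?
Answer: -820386/5 ≈ -1.6408e+5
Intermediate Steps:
X = -30 (X = -5*6 + 0 = -30 + 0 = -30)
Z = 42/5 (Z = (1/5 - 3)*(-3) = -14/5*(-3) = 42/5 ≈ 8.4000)
p(J, f) = -42/5 (p(J, f) = -1*42/5 = -42/5)
19533*p(-1, X) = 19533*(-42/5) = -820386/5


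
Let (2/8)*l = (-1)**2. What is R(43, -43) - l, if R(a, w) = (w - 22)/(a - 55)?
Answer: 17/12 ≈ 1.4167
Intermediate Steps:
R(a, w) = (-22 + w)/(-55 + a)
l = 4 (l = 4*(-1)**2 = 4*1 = 4)
R(43, -43) - l = (-22 - 43)/(-55 + 43) - 1*4 = -65/(-12) - 4 = -1/12*(-65) - 4 = 65/12 - 4 = 17/12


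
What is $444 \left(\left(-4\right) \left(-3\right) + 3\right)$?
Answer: $6660$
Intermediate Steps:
$444 \left(\left(-4\right) \left(-3\right) + 3\right) = 444 \left(12 + 3\right) = 444 \cdot 15 = 6660$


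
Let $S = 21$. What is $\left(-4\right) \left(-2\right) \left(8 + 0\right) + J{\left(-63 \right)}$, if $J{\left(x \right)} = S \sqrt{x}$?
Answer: $64 + 63 i \sqrt{7} \approx 64.0 + 166.68 i$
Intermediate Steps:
$J{\left(x \right)} = 21 \sqrt{x}$
$\left(-4\right) \left(-2\right) \left(8 + 0\right) + J{\left(-63 \right)} = \left(-4\right) \left(-2\right) \left(8 + 0\right) + 21 \sqrt{-63} = 8 \cdot 8 + 21 \cdot 3 i \sqrt{7} = 64 + 63 i \sqrt{7}$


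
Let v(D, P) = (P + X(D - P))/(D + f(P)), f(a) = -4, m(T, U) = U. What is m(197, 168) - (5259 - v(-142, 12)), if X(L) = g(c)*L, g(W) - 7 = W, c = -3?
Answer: -371341/73 ≈ -5086.9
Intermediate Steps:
g(W) = 7 + W
X(L) = 4*L (X(L) = (7 - 3)*L = 4*L)
v(D, P) = (-3*P + 4*D)/(-4 + D) (v(D, P) = (P + 4*(D - P))/(D - 4) = (P + (-4*P + 4*D))/(-4 + D) = (-3*P + 4*D)/(-4 + D))
m(197, 168) - (5259 - v(-142, 12)) = 168 - (5259 - (-3*12 + 4*(-142))/(-4 - 142)) = 168 - (5259 - (-36 - 568)/(-146)) = 168 - (5259 - (-1)*(-604)/146) = 168 - (5259 - 1*302/73) = 168 - (5259 - 302/73) = 168 - 1*383605/73 = 168 - 383605/73 = -371341/73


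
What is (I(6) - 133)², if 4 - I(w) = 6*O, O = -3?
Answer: 12321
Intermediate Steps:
I(w) = 22 (I(w) = 4 - 6*(-3) = 4 - 1*(-18) = 4 + 18 = 22)
(I(6) - 133)² = (22 - 133)² = (-111)² = 12321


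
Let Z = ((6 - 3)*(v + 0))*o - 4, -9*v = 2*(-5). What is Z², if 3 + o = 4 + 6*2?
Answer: 13924/9 ≈ 1547.1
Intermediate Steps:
v = 10/9 (v = -2*(-5)/9 = -⅑*(-10) = 10/9 ≈ 1.1111)
o = 13 (o = -3 + (4 + 6*2) = -3 + (4 + 12) = -3 + 16 = 13)
Z = 118/3 (Z = ((6 - 3)*(10/9 + 0))*13 - 4 = (3*(10/9))*13 - 4 = (10/3)*13 - 4 = 130/3 - 4 = 118/3 ≈ 39.333)
Z² = (118/3)² = 13924/9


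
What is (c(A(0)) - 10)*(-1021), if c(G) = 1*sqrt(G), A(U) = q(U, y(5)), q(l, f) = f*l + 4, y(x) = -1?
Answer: 8168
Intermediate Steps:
q(l, f) = 4 + f*l
A(U) = 4 - U
c(G) = sqrt(G)
(c(A(0)) - 10)*(-1021) = (sqrt(4 - 1*0) - 10)*(-1021) = (sqrt(4 + 0) - 10)*(-1021) = (sqrt(4) - 10)*(-1021) = (2 - 10)*(-1021) = -8*(-1021) = 8168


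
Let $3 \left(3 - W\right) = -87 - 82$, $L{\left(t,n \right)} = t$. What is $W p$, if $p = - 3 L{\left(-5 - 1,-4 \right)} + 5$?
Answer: $\frac{4094}{3} \approx 1364.7$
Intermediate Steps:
$p = 23$ ($p = - 3 \left(-5 - 1\right) + 5 = \left(-3\right) \left(-6\right) + 5 = 18 + 5 = 23$)
$W = \frac{178}{3}$ ($W = 3 - \frac{-87 - 82}{3} = 3 - - \frac{169}{3} = 3 + \frac{169}{3} = \frac{178}{3} \approx 59.333$)
$W p = \frac{178}{3} \cdot 23 = \frac{4094}{3}$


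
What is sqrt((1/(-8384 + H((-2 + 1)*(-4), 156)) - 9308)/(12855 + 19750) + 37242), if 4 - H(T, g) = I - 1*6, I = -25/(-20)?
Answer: sqrt(44433816531856457125290)/1092300105 ≈ 192.98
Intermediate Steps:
I = 5/4 (I = -25*(-1/20) = 5/4 ≈ 1.2500)
H(T, g) = 35/4 (H(T, g) = 4 - (5/4 - 1*6) = 4 - (5/4 - 6) = 4 - 1*(-19/4) = 4 + 19/4 = 35/4)
sqrt((1/(-8384 + H((-2 + 1)*(-4), 156)) - 9308)/(12855 + 19750) + 37242) = sqrt((1/(-8384 + 35/4) - 9308)/(12855 + 19750) + 37242) = sqrt((1/(-33501/4) - 9308)/32605 + 37242) = sqrt((-4/33501 - 9308)*(1/32605) + 37242) = sqrt(-311827312/33501*1/32605 + 37242) = sqrt(-311827312/1092300105 + 37242) = sqrt(40679128683098/1092300105) = sqrt(44433816531856457125290)/1092300105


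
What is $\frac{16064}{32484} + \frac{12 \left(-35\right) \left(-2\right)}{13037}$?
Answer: $\frac{59178232}{105873477} \approx 0.55895$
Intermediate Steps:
$\frac{16064}{32484} + \frac{12 \left(-35\right) \left(-2\right)}{13037} = 16064 \cdot \frac{1}{32484} + \left(-420\right) \left(-2\right) \frac{1}{13037} = \frac{4016}{8121} + 840 \cdot \frac{1}{13037} = \frac{4016}{8121} + \frac{840}{13037} = \frac{59178232}{105873477}$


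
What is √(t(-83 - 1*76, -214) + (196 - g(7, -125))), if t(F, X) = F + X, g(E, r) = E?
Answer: 2*I*√46 ≈ 13.565*I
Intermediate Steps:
√(t(-83 - 1*76, -214) + (196 - g(7, -125))) = √(((-83 - 1*76) - 214) + (196 - 1*7)) = √(((-83 - 76) - 214) + (196 - 7)) = √((-159 - 214) + 189) = √(-373 + 189) = √(-184) = 2*I*√46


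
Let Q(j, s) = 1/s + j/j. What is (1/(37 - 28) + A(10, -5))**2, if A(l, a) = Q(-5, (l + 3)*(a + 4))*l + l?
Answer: 5121169/13689 ≈ 374.11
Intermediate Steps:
Q(j, s) = 1 + 1/s (Q(j, s) = 1/s + 1 = 1 + 1/s)
A(l, a) = l + l*(1 + (3 + l)*(4 + a))/((3 + l)*(4 + a)) (A(l, a) = ((1 + (l + 3)*(a + 4))/(((l + 3)*(a + 4))))*l + l = ((1 + (3 + l)*(4 + a))/(((3 + l)*(4 + a))))*l + l = ((1/((3 + l)*(4 + a)))*(1 + (3 + l)*(4 + a)))*l + l = ((1 + (3 + l)*(4 + a))/((3 + l)*(4 + a)))*l + l = l*(1 + (3 + l)*(4 + a))/((3 + l)*(4 + a)) + l = l + l*(1 + (3 + l)*(4 + a))/((3 + l)*(4 + a)))
(1/(37 - 28) + A(10, -5))**2 = (1/(37 - 28) + 10*(25 + 6*(-5) + 8*10 + 2*(-5)*10)/(12 + 3*(-5) + 4*10 - 5*10))**2 = (1/9 + 10*(25 - 30 + 80 - 100)/(12 - 15 + 40 - 50))**2 = (1/9 + 10*(-25)/(-13))**2 = (1/9 + 10*(-1/13)*(-25))**2 = (1/9 + 250/13)**2 = (2263/117)**2 = 5121169/13689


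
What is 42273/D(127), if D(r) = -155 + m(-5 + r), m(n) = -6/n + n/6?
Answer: -7735959/24653 ≈ -313.79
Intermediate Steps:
m(n) = -6/n + n/6 (m(n) = -6/n + n*(⅙) = -6/n + n/6)
D(r) = -935/6 - 6/(-5 + r) + r/6 (D(r) = -155 + (-6/(-5 + r) + (-5 + r)/6) = -155 + (-6/(-5 + r) + (-⅚ + r/6)) = -155 + (-⅚ - 6/(-5 + r) + r/6) = -935/6 - 6/(-5 + r) + r/6)
42273/D(127) = 42273/(((-36 + (-935 + 127)*(-5 + 127))/(6*(-5 + 127)))) = 42273/(((⅙)*(-36 - 808*122)/122)) = 42273/(((⅙)*(1/122)*(-36 - 98576))) = 42273/(((⅙)*(1/122)*(-98612))) = 42273/(-24653/183) = 42273*(-183/24653) = -7735959/24653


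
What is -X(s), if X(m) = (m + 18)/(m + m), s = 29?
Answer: -47/58 ≈ -0.81034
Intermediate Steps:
X(m) = (18 + m)/(2*m) (X(m) = (18 + m)/((2*m)) = (18 + m)*(1/(2*m)) = (18 + m)/(2*m))
-X(s) = -(18 + 29)/(2*29) = -47/(2*29) = -1*47/58 = -47/58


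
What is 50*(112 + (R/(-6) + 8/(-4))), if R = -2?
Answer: 16550/3 ≈ 5516.7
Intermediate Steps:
50*(112 + (R/(-6) + 8/(-4))) = 50*(112 + (-2/(-6) + 8/(-4))) = 50*(112 + (-2*(-1/6) + 8*(-1/4))) = 50*(112 + (1/3 - 2)) = 50*(112 - 5/3) = 50*(331/3) = 16550/3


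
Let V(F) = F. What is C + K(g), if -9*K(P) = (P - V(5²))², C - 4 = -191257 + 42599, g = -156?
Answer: -1370647/9 ≈ -1.5229e+5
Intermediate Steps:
C = -148654 (C = 4 + (-191257 + 42599) = 4 - 148658 = -148654)
K(P) = -(-25 + P)²/9 (K(P) = -(P - 1*5²)²/9 = -(P - 1*25)²/9 = -(P - 25)²/9 = -(-25 + P)²/9)
C + K(g) = -148654 - (-25 - 156)²/9 = -148654 - ⅑*(-181)² = -148654 - ⅑*32761 = -148654 - 32761/9 = -1370647/9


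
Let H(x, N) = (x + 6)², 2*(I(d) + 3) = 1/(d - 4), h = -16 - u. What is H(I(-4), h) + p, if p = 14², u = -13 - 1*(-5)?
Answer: 52385/256 ≈ 204.63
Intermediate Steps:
u = -8 (u = -13 + 5 = -8)
p = 196
h = -8 (h = -16 - 1*(-8) = -16 + 8 = -8)
I(d) = -3 + 1/(2*(-4 + d)) (I(d) = -3 + 1/(2*(d - 4)) = -3 + 1/(2*(-4 + d)))
H(x, N) = (6 + x)²
H(I(-4), h) + p = (6 + (25 - 6*(-4))/(2*(-4 - 4)))² + 196 = (6 + (½)*(25 + 24)/(-8))² + 196 = (6 + (½)*(-⅛)*49)² + 196 = (6 - 49/16)² + 196 = (47/16)² + 196 = 2209/256 + 196 = 52385/256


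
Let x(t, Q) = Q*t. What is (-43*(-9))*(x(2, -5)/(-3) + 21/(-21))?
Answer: 903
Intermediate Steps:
(-43*(-9))*(x(2, -5)/(-3) + 21/(-21)) = (-43*(-9))*(-5*2/(-3) + 21/(-21)) = 387*(-10*(-⅓) + 21*(-1/21)) = 387*(10/3 - 1) = 387*(7/3) = 903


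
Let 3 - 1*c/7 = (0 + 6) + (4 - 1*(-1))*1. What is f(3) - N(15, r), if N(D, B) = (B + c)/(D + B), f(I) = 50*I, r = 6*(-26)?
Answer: 20938/141 ≈ 148.50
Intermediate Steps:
r = -156
c = -56 (c = 21 - 7*((0 + 6) + (4 - 1*(-1))*1) = 21 - 7*(6 + (4 + 1)*1) = 21 - 7*(6 + 5*1) = 21 - 7*(6 + 5) = 21 - 7*11 = 21 - 77 = -56)
N(D, B) = (-56 + B)/(B + D) (N(D, B) = (B - 56)/(D + B) = (-56 + B)/(B + D))
f(3) - N(15, r) = 50*3 - (-56 - 156)/(-156 + 15) = 150 - (-212)/(-141) = 150 - (-1)*(-212)/141 = 150 - 1*212/141 = 150 - 212/141 = 20938/141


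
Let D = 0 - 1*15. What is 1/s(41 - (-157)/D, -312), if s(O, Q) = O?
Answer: 15/458 ≈ 0.032751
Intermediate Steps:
D = -15 (D = 0 - 15 = -15)
1/s(41 - (-157)/D, -312) = 1/(41 - (-157)/(-15)) = 1/(41 - (-157)*(-1)/15) = 1/(41 - 1*157/15) = 1/(41 - 157/15) = 1/(458/15) = 15/458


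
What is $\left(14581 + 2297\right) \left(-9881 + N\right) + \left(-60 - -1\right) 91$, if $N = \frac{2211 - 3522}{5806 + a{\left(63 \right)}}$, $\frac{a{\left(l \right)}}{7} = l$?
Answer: $- \frac{1041877340147}{6247} \approx -1.6678 \cdot 10^{8}$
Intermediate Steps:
$a{\left(l \right)} = 7 l$
$N = - \frac{1311}{6247}$ ($N = \frac{2211 - 3522}{5806 + 7 \cdot 63} = - \frac{1311}{5806 + 441} = - \frac{1311}{6247} \approx -0.20986$)
$\left(14581 + 2297\right) \left(-9881 + N\right) + \left(-60 - -1\right) 91 = \left(14581 + 2297\right) \left(-9881 - \frac{1311}{6247}\right) + \left(-60 - -1\right) 91 = 16878 \left(- \frac{61727918}{6247}\right) + \left(-60 + 1\right) 91 = - \frac{1041843800004}{6247} - 5369 = - \frac{1041877340147}{6247}$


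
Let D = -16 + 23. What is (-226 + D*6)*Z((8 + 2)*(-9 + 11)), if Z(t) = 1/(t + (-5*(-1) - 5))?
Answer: -46/5 ≈ -9.2000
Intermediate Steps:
D = 7
Z(t) = 1/t (Z(t) = 1/(t + (5 - 5)) = 1/(t + 0) = 1/t)
(-226 + D*6)*Z((8 + 2)*(-9 + 11)) = (-226 + 7*6)/(((8 + 2)*(-9 + 11))) = (-226 + 42)/((10*2)) = -184/20 = -184*1/20 = -46/5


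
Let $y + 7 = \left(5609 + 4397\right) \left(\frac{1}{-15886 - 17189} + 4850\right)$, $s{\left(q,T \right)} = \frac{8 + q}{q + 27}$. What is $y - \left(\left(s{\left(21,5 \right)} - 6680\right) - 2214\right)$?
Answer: $\frac{25686302240579}{529200} \approx 4.8538 \cdot 10^{7}$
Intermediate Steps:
$s{\left(q,T \right)} = \frac{8 + q}{27 + q}$
$y = \frac{1605099740969}{33075}$ ($y = -7 + \left(5609 + 4397\right) \left(\frac{1}{-15886 - 17189} + 4850\right) = -7 + 10006 \left(\frac{1}{-33075} + 4850\right) = -7 + 10006 \left(- \frac{1}{33075} + 4850\right) = -7 + 10006 \cdot \frac{160413749}{33075} = -7 + \frac{1605099972494}{33075} = \frac{1605099740969}{33075} \approx 4.8529 \cdot 10^{7}$)
$y - \left(\left(s{\left(21,5 \right)} - 6680\right) - 2214\right) = \frac{1605099740969}{33075} - \left(\left(\frac{8 + 21}{27 + 21} - 6680\right) - 2214\right) = \frac{1605099740969}{33075} - \left(\left(\frac{1}{48} \cdot 29 - 6680\right) - 2214\right) = \frac{1605099740969}{33075} - \left(\left(\frac{29}{48} - 6680\right) - 2214\right) = \frac{1605099740969}{33075} - \left(- \frac{320611}{48} - 2214\right) = \frac{1605099740969}{33075} - - \frac{426883}{48} = \frac{1605099740969}{33075} + \frac{426883}{48} = \frac{25686302240579}{529200}$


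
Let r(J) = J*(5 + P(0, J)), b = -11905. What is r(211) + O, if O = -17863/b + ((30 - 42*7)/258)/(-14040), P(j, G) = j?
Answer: 379668606859/359364330 ≈ 1056.5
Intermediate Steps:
r(J) = 5*J (r(J) = J*(5 + 0) = J*5 = 5*J)
O = 539238709/359364330 (O = -17863/(-11905) + ((30 - 42*7)/258)/(-14040) = -17863*(-1/11905) + ((30 - 294)*(1/258))*(-1/14040) = 17863/11905 - 264*1/258*(-1/14040) = 17863/11905 - 44/43*(-1/14040) = 17863/11905 + 11/150930 = 539238709/359364330 ≈ 1.5005)
r(211) + O = 5*211 + 539238709/359364330 = 1055 + 539238709/359364330 = 379668606859/359364330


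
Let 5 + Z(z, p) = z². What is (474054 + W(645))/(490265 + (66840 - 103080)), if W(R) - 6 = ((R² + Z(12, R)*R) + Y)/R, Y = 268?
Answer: 306274648/292846125 ≈ 1.0459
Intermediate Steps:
Z(z, p) = -5 + z²
W(R) = 6 + (268 + R² + 139*R)/R (W(R) = 6 + ((R² + (-5 + 12²)*R) + 268)/R = 6 + ((R² + (-5 + 144)*R) + 268)/R = 6 + ((R² + 139*R) + 268)/R = 6 + (268 + R² + 139*R)/R)
(474054 + W(645))/(490265 + (66840 - 103080)) = (474054 + (145 + 645 + 268/645))/(490265 + (66840 - 103080)) = (474054 + (145 + 645 + 268*(1/645)))/(490265 - 36240) = (474054 + (145 + 645 + 268/645))/454025 = (474054 + 509818/645)*(1/454025) = (306274648/645)*(1/454025) = 306274648/292846125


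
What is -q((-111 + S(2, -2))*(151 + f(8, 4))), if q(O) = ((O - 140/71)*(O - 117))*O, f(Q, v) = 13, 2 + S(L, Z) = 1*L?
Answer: 431110118990016/71 ≈ 6.0720e+12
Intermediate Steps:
S(L, Z) = -2 + L (S(L, Z) = -2 + 1*L = -2 + L)
q(O) = O*(-117 + O)*(-140/71 + O) (q(O) = ((O - 140*1/71)*(-117 + O))*O = ((O - 140/71)*(-117 + O))*O = ((-140/71 + O)*(-117 + O))*O = ((-117 + O)*(-140/71 + O))*O = O*(-117 + O)*(-140/71 + O))
-q((-111 + S(2, -2))*(151 + f(8, 4))) = -(-111 + (-2 + 2))*(151 + 13)*(16380 - 8447*(-111 + (-2 + 2))*(151 + 13) + 71*((-111 + (-2 + 2))*(151 + 13))²)/71 = -(-111 + 0)*164*(16380 - 8447*(-111 + 0)*164 + 71*((-111 + 0)*164)²)/71 = -(-111*164)*(16380 - (-937617)*164 + 71*(-111*164)²)/71 = -(-18204)*(16380 - 8447*(-18204) + 71*(-18204)²)/71 = -(-18204)*(16380 + 153769188 + 71*331385616)/71 = -(-18204)*(16380 + 153769188 + 23528378736)/71 = -(-18204)*23682164304/71 = -1*(-431110118990016/71) = 431110118990016/71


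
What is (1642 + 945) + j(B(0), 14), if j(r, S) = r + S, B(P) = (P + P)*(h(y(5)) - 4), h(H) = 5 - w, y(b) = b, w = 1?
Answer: 2601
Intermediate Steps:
h(H) = 4 (h(H) = 5 - 1*1 = 5 - 1 = 4)
B(P) = 0 (B(P) = (P + P)*(4 - 4) = (2*P)*0 = 0)
j(r, S) = S + r
(1642 + 945) + j(B(0), 14) = (1642 + 945) + (14 + 0) = 2587 + 14 = 2601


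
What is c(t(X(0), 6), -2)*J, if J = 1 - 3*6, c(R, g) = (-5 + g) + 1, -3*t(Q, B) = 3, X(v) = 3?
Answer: 102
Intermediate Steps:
t(Q, B) = -1 (t(Q, B) = -1/3*3 = -1)
c(R, g) = -4 + g
J = -17 (J = 1 - 18 = -17)
c(t(X(0), 6), -2)*J = (-4 - 2)*(-17) = -6*(-17) = 102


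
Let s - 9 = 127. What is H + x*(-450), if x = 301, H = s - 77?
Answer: -135391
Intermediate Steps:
s = 136 (s = 9 + 127 = 136)
H = 59 (H = 136 - 77 = 59)
H + x*(-450) = 59 + 301*(-450) = 59 - 135450 = -135391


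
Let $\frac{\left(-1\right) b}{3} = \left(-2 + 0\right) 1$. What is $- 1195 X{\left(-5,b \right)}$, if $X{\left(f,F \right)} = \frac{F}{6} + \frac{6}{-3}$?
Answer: $1195$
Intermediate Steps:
$b = 6$ ($b = - 3 \left(-2 + 0\right) 1 = - 3 \left(\left(-2\right) 1\right) = \left(-3\right) \left(-2\right) = 6$)
$X{\left(f,F \right)} = -2 + \frac{F}{6}$ ($X{\left(f,F \right)} = F \frac{1}{6} + 6 \left(- \frac{1}{3}\right) = \frac{F}{6} - 2 = -2 + \frac{F}{6}$)
$- 1195 X{\left(-5,b \right)} = - 1195 \left(-2 + \frac{1}{6} \cdot 6\right) = - 1195 \left(-2 + 1\right) = \left(-1195\right) \left(-1\right) = 1195$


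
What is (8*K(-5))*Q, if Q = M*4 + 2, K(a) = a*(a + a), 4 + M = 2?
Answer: -2400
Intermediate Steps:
M = -2 (M = -4 + 2 = -2)
K(a) = 2*a**2 (K(a) = a*(2*a) = 2*a**2)
Q = -6 (Q = -2*4 + 2 = -8 + 2 = -6)
(8*K(-5))*Q = (8*(2*(-5)**2))*(-6) = (8*(2*25))*(-6) = (8*50)*(-6) = 400*(-6) = -2400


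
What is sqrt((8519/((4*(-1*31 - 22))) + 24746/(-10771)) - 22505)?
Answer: I*sqrt(29391504686787143)/1141726 ≈ 150.16*I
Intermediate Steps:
sqrt((8519/((4*(-1*31 - 22))) + 24746/(-10771)) - 22505) = sqrt((8519/((4*(-31 - 22))) + 24746*(-1/10771)) - 22505) = sqrt((8519/((4*(-53))) - 24746/10771) - 22505) = sqrt((8519/(-212) - 24746/10771) - 22505) = sqrt((8519*(-1/212) - 24746/10771) - 22505) = sqrt((-8519/212 - 24746/10771) - 22505) = sqrt(-97004301/2283452 - 22505) = sqrt(-51486091561/2283452) = I*sqrt(29391504686787143)/1141726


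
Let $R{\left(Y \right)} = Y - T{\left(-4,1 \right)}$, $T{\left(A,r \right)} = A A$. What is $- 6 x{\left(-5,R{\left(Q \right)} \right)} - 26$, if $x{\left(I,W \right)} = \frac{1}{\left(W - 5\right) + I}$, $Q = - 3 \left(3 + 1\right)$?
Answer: $- \frac{491}{19} \approx -25.842$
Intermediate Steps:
$T{\left(A,r \right)} = A^{2}$
$Q = -12$ ($Q = \left(-3\right) 4 = -12$)
$R{\left(Y \right)} = -16 + Y$ ($R{\left(Y \right)} = Y - \left(-4\right)^{2} = Y - 16 = -16 + Y$)
$x{\left(I,W \right)} = \frac{1}{-5 + I + W}$ ($x{\left(I,W \right)} = \frac{1}{\left(W - 5\right) + I} = \frac{1}{\left(-5 + W\right) + I} = \frac{1}{-5 + I + W}$)
$- 6 x{\left(-5,R{\left(Q \right)} \right)} - 26 = - \frac{6}{-5 - 5 - 28} - 26 = - \frac{6}{-38} - 26 = \left(-6\right) \left(- \frac{1}{38}\right) - 26 = \frac{3}{19} - 26 = - \frac{491}{19}$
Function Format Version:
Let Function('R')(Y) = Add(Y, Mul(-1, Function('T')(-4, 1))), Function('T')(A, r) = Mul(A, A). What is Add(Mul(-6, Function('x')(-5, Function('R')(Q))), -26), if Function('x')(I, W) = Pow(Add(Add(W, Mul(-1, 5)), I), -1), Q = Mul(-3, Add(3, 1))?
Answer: Rational(-491, 19) ≈ -25.842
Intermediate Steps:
Function('T')(A, r) = Pow(A, 2)
Q = -12 (Q = Mul(-3, 4) = -12)
Function('R')(Y) = Add(-16, Y) (Function('R')(Y) = Add(Y, Mul(-1, Pow(-4, 2))) = Add(Y, Mul(-1, 16)) = Add(Y, -16) = Add(-16, Y))
Function('x')(I, W) = Pow(Add(-5, I, W), -1) (Function('x')(I, W) = Pow(Add(Add(W, -5), I), -1) = Pow(Add(Add(-5, W), I), -1) = Pow(Add(-5, I, W), -1))
Add(Mul(-6, Function('x')(-5, Function('R')(Q))), -26) = Add(Mul(-6, Pow(Add(-5, -5, Add(-16, -12)), -1)), -26) = Add(Mul(-6, Pow(Add(-5, -5, -28), -1)), -26) = Add(Mul(-6, Pow(-38, -1)), -26) = Add(Mul(-6, Rational(-1, 38)), -26) = Add(Rational(3, 19), -26) = Rational(-491, 19)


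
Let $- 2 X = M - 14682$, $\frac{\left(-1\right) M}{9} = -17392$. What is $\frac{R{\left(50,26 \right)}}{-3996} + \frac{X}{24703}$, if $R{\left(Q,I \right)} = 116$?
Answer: $- \frac{71568464}{24678297} \approx -2.9001$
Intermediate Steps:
$M = 156528$ ($M = \left(-9\right) \left(-17392\right) = 156528$)
$X = -70923$ ($X = - \frac{156528 - 14682}{2} = \left(- \frac{1}{2}\right) 141846 = -70923$)
$\frac{R{\left(50,26 \right)}}{-3996} + \frac{X}{24703} = \frac{116}{-3996} - \frac{70923}{24703} = 116 \left(- \frac{1}{3996}\right) - \frac{70923}{24703} = - \frac{29}{999} - \frac{70923}{24703} = - \frac{71568464}{24678297}$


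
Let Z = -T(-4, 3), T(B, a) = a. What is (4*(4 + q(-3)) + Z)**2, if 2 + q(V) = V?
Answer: 49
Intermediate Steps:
q(V) = -2 + V
Z = -3 (Z = -1*3 = -3)
(4*(4 + q(-3)) + Z)**2 = (4*(4 + (-2 - 3)) - 3)**2 = (4*(4 - 5) - 3)**2 = (4*(-1) - 3)**2 = (-4 - 3)**2 = (-7)**2 = 49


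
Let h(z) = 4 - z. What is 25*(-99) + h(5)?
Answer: -2476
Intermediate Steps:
25*(-99) + h(5) = 25*(-99) + (4 - 1*5) = -2475 + (4 - 5) = -2475 - 1 = -2476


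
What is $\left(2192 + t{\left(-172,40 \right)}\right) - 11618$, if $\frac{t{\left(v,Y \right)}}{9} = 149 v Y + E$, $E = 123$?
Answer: $-9234399$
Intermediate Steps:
$t{\left(v,Y \right)} = 1107 + 1341 Y v$ ($t{\left(v,Y \right)} = 9 \left(149 v Y + 123\right) = 9 \left(149 Y v + 123\right) = 9 \left(123 + 149 Y v\right) = 1107 + 1341 Y v$)
$\left(2192 + t{\left(-172,40 \right)}\right) - 11618 = \left(2192 + \left(1107 + 1341 \cdot 40 \left(-172\right)\right)\right) - 11618 = \left(2192 + \left(1107 - 9226080\right)\right) - 11618 = \left(2192 - 9224973\right) - 11618 = -9222781 - 11618 = -9234399$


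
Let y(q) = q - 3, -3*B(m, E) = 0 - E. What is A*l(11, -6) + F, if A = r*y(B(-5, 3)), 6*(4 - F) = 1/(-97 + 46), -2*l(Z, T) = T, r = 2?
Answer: -2447/306 ≈ -7.9967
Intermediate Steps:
l(Z, T) = -T/2
B(m, E) = E/3 (B(m, E) = -(0 - E)/3 = -(-1)*E/3 = E/3)
F = 1225/306 (F = 4 - 1/(6*(-97 + 46)) = 4 - ⅙/(-51) = 4 - ⅙*(-1/51) = 4 + 1/306 = 1225/306 ≈ 4.0033)
y(q) = -3 + q
A = -4 (A = 2*(-3 + (⅓)*3) = 2*(-3 + 1) = 2*(-2) = -4)
A*l(11, -6) + F = -(-2)*(-6) + 1225/306 = -4*3 + 1225/306 = -12 + 1225/306 = -2447/306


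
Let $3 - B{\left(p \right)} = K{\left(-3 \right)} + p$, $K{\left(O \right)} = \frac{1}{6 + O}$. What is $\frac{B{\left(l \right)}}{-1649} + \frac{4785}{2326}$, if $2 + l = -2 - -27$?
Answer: $\frac{23813281}{11506722} \approx 2.0695$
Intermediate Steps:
$l = 23$ ($l = -2 - -25 = -2 + \left(-2 + 27\right) = -2 + 25 = 23$)
$B{\left(p \right)} = \frac{8}{3} - p$ ($B{\left(p \right)} = 3 - \left(\frac{1}{6 - 3} + p\right) = 3 - \left(\frac{1}{3} + p\right) = \frac{8}{3} - p$)
$\frac{B{\left(l \right)}}{-1649} + \frac{4785}{2326} = \frac{\frac{8}{3} - 23}{-1649} + \frac{4785}{2326} = \left(\frac{8}{3} - 23\right) \left(- \frac{1}{1649}\right) + 4785 \cdot \frac{1}{2326} = \left(- \frac{61}{3}\right) \left(- \frac{1}{1649}\right) + \frac{4785}{2326} = \frac{61}{4947} + \frac{4785}{2326} = \frac{23813281}{11506722}$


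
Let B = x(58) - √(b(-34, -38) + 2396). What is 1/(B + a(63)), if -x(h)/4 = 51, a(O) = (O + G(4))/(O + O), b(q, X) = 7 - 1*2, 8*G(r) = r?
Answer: -252/63629 ≈ -0.0039605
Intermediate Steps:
G(r) = r/8
b(q, X) = 5 (b(q, X) = 7 - 2 = 5)
a(O) = (½ + O)/(2*O) (a(O) = (O + (⅛)*4)/(O + O) = (O + ½)/((2*O)) = (½ + O)*(1/(2*O)) = (½ + O)/(2*O))
x(h) = -204 (x(h) = -4*51 = -204)
B = -253 (B = -204 - √(5 + 2396) = -204 - √2401 = -204 - 1*49 = -204 - 49 = -253)
1/(B + a(63)) = 1/(-253 + (¼)*(1 + 2*63)/63) = 1/(-253 + (¼)*(1/63)*(1 + 126)) = 1/(-253 + (¼)*(1/63)*127) = 1/(-253 + 127/252) = 1/(-63629/252) = -252/63629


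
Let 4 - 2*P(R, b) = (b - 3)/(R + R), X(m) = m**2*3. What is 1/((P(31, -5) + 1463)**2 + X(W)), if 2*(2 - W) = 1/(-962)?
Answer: 3557406736/7635710462478147 ≈ 4.6589e-7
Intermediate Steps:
W = 3849/1924 (W = 2 - 1/2/(-962) = 2 - 1/2*(-1/962) = 2 + 1/1924 = 3849/1924 ≈ 2.0005)
X(m) = 3*m**2
P(R, b) = 2 - (-3 + b)/(4*R) (P(R, b) = 2 - (b - 3)/(2*(R + R)) = 2 - (-3 + b)/(2*(2*R)) = 2 - (-3 + b)*1/(2*R)/2 = 2 - (-3 + b)/(4*R))
1/((P(31, -5) + 1463)**2 + X(W)) = 1/(((1/4)*(3 - 1*(-5) + 8*31)/31 + 1463)**2 + 3*(3849/1924)**2) = 1/(((1/4)*(1/31)*(3 + 5 + 248) + 1463)**2 + 3*(14814801/3701776)) = 1/(((1/4)*(1/31)*256 + 1463)**2 + 44444403/3701776) = 1/((64/31 + 1463)**2 + 44444403/3701776) = 1/((45417/31)**2 + 44444403/3701776) = 1/(2062703889/961 + 44444403/3701776) = 1/(7635710462478147/3557406736) = 3557406736/7635710462478147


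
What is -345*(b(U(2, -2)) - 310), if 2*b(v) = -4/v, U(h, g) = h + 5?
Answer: 749340/7 ≈ 1.0705e+5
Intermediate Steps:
U(h, g) = 5 + h
b(v) = -2/v (b(v) = (-4/v)/2 = -2/v)
-345*(b(U(2, -2)) - 310) = -345*(-2/(5 + 2) - 310) = -345*(-2/7 - 310) = -345*(-2172/7) = 749340/7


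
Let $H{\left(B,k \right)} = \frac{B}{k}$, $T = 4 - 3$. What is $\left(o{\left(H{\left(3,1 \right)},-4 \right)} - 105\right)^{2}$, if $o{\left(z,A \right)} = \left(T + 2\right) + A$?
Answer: $11236$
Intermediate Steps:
$T = 1$
$o{\left(z,A \right)} = 3 + A$ ($o{\left(z,A \right)} = \left(1 + 2\right) + A = 3 + A$)
$\left(o{\left(H{\left(3,1 \right)},-4 \right)} - 105\right)^{2} = \left(\left(3 - 4\right) - 105\right)^{2} = \left(-1 - 105\right)^{2} = \left(-106\right)^{2} = 11236$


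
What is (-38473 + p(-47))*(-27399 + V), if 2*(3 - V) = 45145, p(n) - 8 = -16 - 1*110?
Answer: 3856668767/2 ≈ 1.9283e+9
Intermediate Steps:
p(n) = -118 (p(n) = 8 + (-16 - 1*110) = 8 + (-16 - 110) = 8 - 126 = -118)
V = -45139/2 (V = 3 - 1/2*45145 = 3 - 45145/2 = -45139/2 ≈ -22570.)
(-38473 + p(-47))*(-27399 + V) = (-38473 - 118)*(-27399 - 45139/2) = -38591*(-99937/2) = 3856668767/2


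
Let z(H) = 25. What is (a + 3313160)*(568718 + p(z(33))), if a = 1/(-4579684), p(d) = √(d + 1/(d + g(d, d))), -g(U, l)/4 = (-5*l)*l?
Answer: 4314643327045752601/2289842 + 15173225841439*√156876126/11472108420 ≈ 1.8843e+12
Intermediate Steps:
g(U, l) = 20*l² (g(U, l) = -4*(-5*l)*l = -(-20)*l² = 20*l²)
p(d) = √(d + 1/(d + 20*d²))
a = -1/4579684 ≈ -2.1836e-7
(a + 3313160)*(568718 + p(z(33))) = (-1/4579684 + 3313160)*(568718 + √((1 + 25²*(1 + 20*25))/(25*(1 + 20*25)))) = 15173225841439*(568718 + √((1 + 625*(1 + 500))/(25*(1 + 500))))/4579684 = 15173225841439*(568718 + √((1/25)*(1 + 625*501)/501))/4579684 = 15173225841439*(568718 + √((1/25)*(1/501)*(1 + 313125)))/4579684 = 15173225841439*(568718 + √((1/25)*(1/501)*313126))/4579684 = 15173225841439*(568718 + √(313126/12525))/4579684 = 15173225841439*(568718 + √156876126/2505)/4579684 = 4314643327045752601/2289842 + 15173225841439*√156876126/11472108420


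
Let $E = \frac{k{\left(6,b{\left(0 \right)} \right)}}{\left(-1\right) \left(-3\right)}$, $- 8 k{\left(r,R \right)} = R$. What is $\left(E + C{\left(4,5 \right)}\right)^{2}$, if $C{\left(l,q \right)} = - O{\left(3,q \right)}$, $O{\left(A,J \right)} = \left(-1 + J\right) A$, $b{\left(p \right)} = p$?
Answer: $144$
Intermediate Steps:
$O{\left(A,J \right)} = A \left(-1 + J\right)$
$C{\left(l,q \right)} = 3 - 3 q$ ($C{\left(l,q \right)} = - 3 \left(-1 + q\right) = - (-3 + 3 q) = 3 - 3 q$)
$k{\left(r,R \right)} = - \frac{R}{8}$
$E = 0$ ($E = \frac{\left(- \frac{1}{8}\right) 0}{\left(-1\right) \left(-3\right)} = \frac{0}{3} = 0 \cdot \frac{1}{3} = 0$)
$\left(E + C{\left(4,5 \right)}\right)^{2} = \left(0 + \left(3 - 15\right)\right)^{2} = \left(0 - 12\right)^{2} = \left(-12\right)^{2} = 144$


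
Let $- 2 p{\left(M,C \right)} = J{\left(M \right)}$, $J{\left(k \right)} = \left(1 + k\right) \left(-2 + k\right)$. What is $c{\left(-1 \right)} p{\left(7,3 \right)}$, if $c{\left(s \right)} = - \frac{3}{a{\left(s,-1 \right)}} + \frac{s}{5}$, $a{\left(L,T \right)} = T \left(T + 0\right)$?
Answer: $64$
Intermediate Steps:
$a{\left(L,T \right)} = T^{2}$ ($a{\left(L,T \right)} = T T = T^{2}$)
$p{\left(M,C \right)} = 1 + \frac{M}{2} - \frac{M^{2}}{2}$ ($p{\left(M,C \right)} = - \frac{-2 + M^{2} - M}{2} = 1 + \frac{M}{2} - \frac{M^{2}}{2}$)
$c{\left(s \right)} = -3 + \frac{s}{5}$ ($c{\left(s \right)} = - \frac{3}{\left(-1\right)^{2}} + \frac{s}{5} = - \frac{3}{1} + s \frac{1}{5} = \left(-3\right) 1 + \frac{s}{5} = -3 + \frac{s}{5}$)
$c{\left(-1 \right)} p{\left(7,3 \right)} = \left(-3 + \frac{1}{5} \left(-1\right)\right) \left(1 + \frac{1}{2} \cdot 7 - \frac{7^{2}}{2}\right) = \left(-3 - \frac{1}{5}\right) \left(1 + \frac{7}{2} - \frac{49}{2}\right) = - \frac{16 \left(1 + \frac{7}{2} - \frac{49}{2}\right)}{5} = \left(- \frac{16}{5}\right) \left(-20\right) = 64$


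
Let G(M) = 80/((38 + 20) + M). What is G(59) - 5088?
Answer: -595216/117 ≈ -5087.3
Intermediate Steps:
G(M) = 80/(58 + M)
G(59) - 5088 = 80/(58 + 59) - 5088 = 80/117 - 5088 = -595216/117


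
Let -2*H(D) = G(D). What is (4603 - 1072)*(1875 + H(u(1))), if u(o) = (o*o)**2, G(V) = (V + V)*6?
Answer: 6599439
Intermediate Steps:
G(V) = 12*V (G(V) = (2*V)*6 = 12*V)
u(o) = o**4 (u(o) = (o**2)**2 = o**4)
H(D) = -6*D
(4603 - 1072)*(1875 + H(u(1))) = (4603 - 1072)*(1875 - 6*1**4) = 3531*(1875 - 6*1) = 3531*(1875 - 6) = 3531*1869 = 6599439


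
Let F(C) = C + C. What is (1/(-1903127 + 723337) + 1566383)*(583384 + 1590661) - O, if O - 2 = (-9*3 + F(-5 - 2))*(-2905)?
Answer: 803528308135347815/235958 ≈ 3.4054e+12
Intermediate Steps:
F(C) = 2*C
O = 119107 (O = 2 + (-9*3 + 2*(-5 - 2))*(-2905) = 2 + (-27 + 2*(-7))*(-2905) = 2 + (-27 - 14)*(-2905) = 2 - 41*(-2905) = 2 + 119105 = 119107)
(1/(-1903127 + 723337) + 1566383)*(583384 + 1590661) - O = (1/(-1903127 + 723337) + 1566383)*(583384 + 1590661) - 1*119107 = (1/(-1179790) + 1566383)*2174045 - 119107 = (-1/1179790 + 1566383)*2174045 - 119107 = (1848002999569/1179790)*2174045 - 119107 = 803528336239597321/235958 - 119107 = 803528308135347815/235958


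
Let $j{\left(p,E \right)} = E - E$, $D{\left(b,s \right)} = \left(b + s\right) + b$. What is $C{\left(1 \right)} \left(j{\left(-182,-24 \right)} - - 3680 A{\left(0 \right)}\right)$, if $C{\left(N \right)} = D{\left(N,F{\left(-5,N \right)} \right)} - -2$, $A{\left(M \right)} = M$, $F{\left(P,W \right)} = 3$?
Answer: $0$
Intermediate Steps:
$D{\left(b,s \right)} = s + 2 b$
$j{\left(p,E \right)} = 0$
$C{\left(N \right)} = 5 + 2 N$ ($C{\left(N \right)} = \left(3 + 2 N\right) - -2 = \left(3 + 2 N\right) + 2 = 5 + 2 N$)
$C{\left(1 \right)} \left(j{\left(-182,-24 \right)} - - 3680 A{\left(0 \right)}\right) = \left(5 + 2 \cdot 1\right) \left(0 - \left(-3680\right) 0\right) = \left(5 + 2\right) \left(0 - 0\right) = 7 \left(0 + 0\right) = 7 \cdot 0 = 0$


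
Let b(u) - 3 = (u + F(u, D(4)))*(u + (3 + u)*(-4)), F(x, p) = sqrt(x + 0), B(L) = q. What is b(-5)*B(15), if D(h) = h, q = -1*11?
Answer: 132 - 33*I*sqrt(5) ≈ 132.0 - 73.79*I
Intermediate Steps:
q = -11
B(L) = -11
F(x, p) = sqrt(x)
b(u) = 3 + (-12 - 3*u)*(u + sqrt(u)) (b(u) = 3 + (u + sqrt(u))*(u + (3 + u)*(-4)) = 3 + (u + sqrt(u))*(u + (-12 - 4*u)) = 3 + (u + sqrt(u))*(-12 - 3*u) = 3 + (-12 - 3*u)*(u + sqrt(u)))
b(-5)*B(15) = (3 - 12*(-5) - 12*I*sqrt(5) - 3*(-5)**2 - (-15)*I*sqrt(5))*(-11) = (3 + 60 - 12*I*sqrt(5) - 3*25 - (-15)*I*sqrt(5))*(-11) = (3 + 60 - 12*I*sqrt(5) - 75 + 15*I*sqrt(5))*(-11) = (-12 + 3*I*sqrt(5))*(-11) = 132 - 33*I*sqrt(5)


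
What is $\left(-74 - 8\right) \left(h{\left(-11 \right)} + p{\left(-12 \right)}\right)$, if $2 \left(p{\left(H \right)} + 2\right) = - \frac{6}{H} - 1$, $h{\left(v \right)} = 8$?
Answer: $- \frac{943}{2} \approx -471.5$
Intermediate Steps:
$p{\left(H \right)} = - \frac{5}{2} - \frac{3}{H}$ ($p{\left(H \right)} = -2 + \frac{- \frac{6}{H} - 1}{2} = -2 + \frac{-1 - \frac{6}{H}}{2} = -2 - \left(\frac{1}{2} + \frac{3}{H}\right) = - \frac{5}{2} - \frac{3}{H}$)
$\left(-74 - 8\right) \left(h{\left(-11 \right)} + p{\left(-12 \right)}\right) = \left(-74 - 8\right) \left(8 - \left(\frac{5}{2} + \frac{3}{-12}\right)\right) = \left(-74 - 8\right) \left(8 - \frac{9}{4}\right) = - 82 \left(8 + \left(- \frac{5}{2} + \frac{1}{4}\right)\right) = - 82 \left(8 - \frac{9}{4}\right) = \left(-82\right) \frac{23}{4} = - \frac{943}{2}$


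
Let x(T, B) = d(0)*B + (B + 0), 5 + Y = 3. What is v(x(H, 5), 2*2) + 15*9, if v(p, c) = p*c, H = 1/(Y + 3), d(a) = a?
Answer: 155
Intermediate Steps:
Y = -2 (Y = -5 + 3 = -2)
H = 1 (H = 1/(-2 + 3) = 1/1 = 1)
x(T, B) = B (x(T, B) = 0*B + (B + 0) = 0 + B = B)
v(p, c) = c*p
v(x(H, 5), 2*2) + 15*9 = (2*2)*5 + 15*9 = 4*5 + 135 = 20 + 135 = 155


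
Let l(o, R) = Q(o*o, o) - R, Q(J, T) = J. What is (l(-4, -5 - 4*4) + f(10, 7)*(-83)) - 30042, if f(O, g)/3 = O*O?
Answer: -54905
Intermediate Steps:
f(O, g) = 3*O² (f(O, g) = 3*(O*O) = 3*O²)
l(o, R) = o² - R (l(o, R) = o*o - R = o² - R)
(l(-4, -5 - 4*4) + f(10, 7)*(-83)) - 30042 = (((-4)² - (-5 - 4*4)) + (3*10²)*(-83)) - 30042 = ((16 - (-5 - 16)) + (3*100)*(-83)) - 30042 = ((16 - 1*(-21)) + 300*(-83)) - 30042 = ((16 + 21) - 24900) - 30042 = (37 - 24900) - 30042 = -24863 - 30042 = -54905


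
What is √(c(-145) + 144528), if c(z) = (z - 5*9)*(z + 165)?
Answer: 14*√718 ≈ 375.14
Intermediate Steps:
c(z) = (-45 + z)*(165 + z) (c(z) = (z - 45)*(165 + z) = (-45 + z)*(165 + z))
√(c(-145) + 144528) = √((-7425 + (-145)² + 120*(-145)) + 144528) = √((-7425 + 21025 - 17400) + 144528) = √(-3800 + 144528) = √140728 = 14*√718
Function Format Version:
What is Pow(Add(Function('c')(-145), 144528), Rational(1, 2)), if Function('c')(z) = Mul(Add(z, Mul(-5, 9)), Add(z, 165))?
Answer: Mul(14, Pow(718, Rational(1, 2))) ≈ 375.14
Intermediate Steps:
Function('c')(z) = Mul(Add(-45, z), Add(165, z)) (Function('c')(z) = Mul(Add(z, -45), Add(165, z)) = Mul(Add(-45, z), Add(165, z)))
Pow(Add(Function('c')(-145), 144528), Rational(1, 2)) = Pow(Add(Add(-7425, Pow(-145, 2), Mul(120, -145)), 144528), Rational(1, 2)) = Pow(Add(Add(-7425, 21025, -17400), 144528), Rational(1, 2)) = Pow(Add(-3800, 144528), Rational(1, 2)) = Pow(140728, Rational(1, 2)) = Mul(14, Pow(718, Rational(1, 2)))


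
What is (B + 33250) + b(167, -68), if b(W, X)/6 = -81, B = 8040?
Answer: 40804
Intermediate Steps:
b(W, X) = -486 (b(W, X) = 6*(-81) = -486)
(B + 33250) + b(167, -68) = (8040 + 33250) - 486 = 41290 - 486 = 40804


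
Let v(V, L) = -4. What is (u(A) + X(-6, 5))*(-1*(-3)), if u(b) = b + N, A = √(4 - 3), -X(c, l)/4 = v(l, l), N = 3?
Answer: 60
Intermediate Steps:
X(c, l) = 16 (X(c, l) = -4*(-4) = 16)
A = 1 (A = √1 = 1)
u(b) = 3 + b (u(b) = b + 3 = 3 + b)
(u(A) + X(-6, 5))*(-1*(-3)) = ((3 + 1) + 16)*(-1*(-3)) = (4 + 16)*3 = 20*3 = 60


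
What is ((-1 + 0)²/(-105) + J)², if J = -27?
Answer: 8042896/11025 ≈ 729.51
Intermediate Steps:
((-1 + 0)²/(-105) + J)² = ((-1 + 0)²/(-105) - 27)² = ((-1)²*(-1/105) - 27)² = (1*(-1/105) - 27)² = (-1/105 - 27)² = (-2836/105)² = 8042896/11025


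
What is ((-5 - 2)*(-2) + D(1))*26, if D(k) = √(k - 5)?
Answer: 364 + 52*I ≈ 364.0 + 52.0*I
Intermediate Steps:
D(k) = √(-5 + k)
((-5 - 2)*(-2) + D(1))*26 = ((-5 - 2)*(-2) + √(-5 + 1))*26 = (-7*(-2) + √(-4))*26 = (14 + 2*I)*26 = 364 + 52*I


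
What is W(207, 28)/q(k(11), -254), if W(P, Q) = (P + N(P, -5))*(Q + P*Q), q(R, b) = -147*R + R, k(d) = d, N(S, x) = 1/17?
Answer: -931840/1241 ≈ -750.88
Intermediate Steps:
N(S, x) = 1/17
q(R, b) = -146*R
W(P, Q) = (1/17 + P)*(Q + P*Q) (W(P, Q) = (P + 1/17)*(Q + P*Q) = (1/17 + P)*(Q + P*Q))
W(207, 28)/q(k(11), -254) = ((1/17)*28*(1 + 17*207² + 18*207))/((-146*11)) = ((1/17)*28*(1 + 17*42849 + 3726))/(-1606) = ((1/17)*28*(1 + 728433 + 3726))*(-1/1606) = ((1/17)*28*732160)*(-1/1606) = (20500480/17)*(-1/1606) = -931840/1241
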